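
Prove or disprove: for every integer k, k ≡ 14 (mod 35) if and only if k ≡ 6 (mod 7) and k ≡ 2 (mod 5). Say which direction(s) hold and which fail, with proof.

Neither direction holds.

[⇒] This fails: k = 14 gives 14 ≡ 14 (mod 35) but 14 ≡ 0 (mod 7), so the conjunction on the right does not hold.

[⇐] This fails: k = 27 satisfies both congruences on the right (27 ≡ 6 mod 7 and 27 ≡ 2 mod 5) yet 27 ≡ 27 (mod 35), not 14.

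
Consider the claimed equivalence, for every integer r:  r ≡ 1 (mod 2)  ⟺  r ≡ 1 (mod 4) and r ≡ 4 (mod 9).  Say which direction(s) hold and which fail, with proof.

(⇒) This fails: r = 1 gives 1 ≡ 1 (mod 2) but 1 ≡ 1 (mod 9), so the conjunction on the right does not hold.

(⇐) Conversely, if r ≡ 1 (mod 4) and r ≡ 4 (mod 9), then by the Chinese remainder theorem r ≡ 13 (mod 36). Since 13 ≡ 1 (mod 2) and 2 ∣ 36, we get r ≡ 1 (mod 2).

Only the converse holds.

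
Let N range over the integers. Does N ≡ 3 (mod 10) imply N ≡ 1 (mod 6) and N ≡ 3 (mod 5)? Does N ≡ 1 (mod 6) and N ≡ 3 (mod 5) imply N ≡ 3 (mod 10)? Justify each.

Only the reverse direction holds.

Converse. If N ≡ 1 (mod 6) and N ≡ 3 (mod 5), then by the Chinese remainder theorem N ≡ 13 (mod 30). Since 13 ≡ 3 (mod 10) and 10 ∣ 30, we get N ≡ 3 (mod 10).

Forward direction. This fails: N = 3 gives 3 ≡ 3 (mod 10) but 3 ≡ 3 (mod 6), so the conjunction on the right does not hold.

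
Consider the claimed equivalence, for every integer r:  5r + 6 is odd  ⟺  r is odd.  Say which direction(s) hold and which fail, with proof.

[⇐] Suppose r is odd; write r = 2j + 1. Then 5r + 6 = 5·(2j + 1) + 6 = 2·5j + 11, which is odd.

[⇒] Suppose 5r + 6 is odd. Since 5 is odd, 5r and r have the same parity, so 5r + 6 ≡ r + 6 (mod 2). As 6 is even, 5r + 6 is odd exactly when r is odd. Thus r is odd.

Both implications hold.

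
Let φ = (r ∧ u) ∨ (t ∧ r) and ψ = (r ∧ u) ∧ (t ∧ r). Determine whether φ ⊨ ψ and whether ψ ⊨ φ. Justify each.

(⟹) This fails. Under u = T, r = T, t = F, the left side is true but the right side is false.

(⟸) Assume the antecedent. If u is true, the antecedent forces (u = T, r = T, t = T), and (r ∧ u) ∨ (t ∧ r) holds there. If u is false, the antecedent cannot hold. Either way (r ∧ u) ∨ (t ∧ r) holds.

Only the reverse direction holds.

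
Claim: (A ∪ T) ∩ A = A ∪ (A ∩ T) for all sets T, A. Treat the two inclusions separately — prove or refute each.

Both inclusions hold; the sets are equal.

Reverse inclusion. Let x ∈ A ∪ (A ∩ T). Then either x ∈ A and x ∉ T; or x ∈ T ∩ A. In each case x ∈ (A ∪ T) ∩ A, so A ∪ (A ∩ T) ⊆ (A ∪ T) ∩ A.

Forward inclusion. Let x ∈ (A ∪ T) ∩ A. Then either x ∈ A and x ∉ T; or x ∈ T ∩ A. In each case x ∈ A ∪ (A ∩ T), so (A ∪ T) ∩ A ⊆ A ∪ (A ∩ T).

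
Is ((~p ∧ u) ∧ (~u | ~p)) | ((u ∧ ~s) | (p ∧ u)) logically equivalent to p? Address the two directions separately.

Neither direction holds.

(→) This fails. Under p = F, s = F, u = T, the left side is true but the right side is false.

(←) This fails. Under p = T, s = F, u = F, the left side is false but the right side is true.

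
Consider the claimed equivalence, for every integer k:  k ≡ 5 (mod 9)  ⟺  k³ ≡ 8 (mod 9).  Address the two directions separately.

Forward direction. Suppose k ≡ 5 (mod 9). Write k = 9j + 5. Then (9j + 5)³ = 729j³ + 1215j² + 675j + 125 = 9(81j³ + 135j² + 75j + 13) + 8, so k³ ≡ 8 (mod 9).

Converse. This fails: take k = 2. Then 2³ = 8 ≡ 8 (mod 9), yet 2 ≡ 2 (mod 9), not 5.

Only the forward direction holds.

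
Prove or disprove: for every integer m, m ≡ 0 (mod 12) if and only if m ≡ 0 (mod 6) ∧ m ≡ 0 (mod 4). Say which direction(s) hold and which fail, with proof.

(⟹) Suppose m ≡ 0 (mod 12); write m = 12j + 0. Since 6 ∣ 12, reducing mod 6 gives m ≡ 0 (mod 6); since 4 ∣ 12, reducing mod 4 gives m ≡ 0 (mod 4).

(⟸) Conversely, if m ≡ 0 (mod 6) and m ≡ 0 (mod 4), then by the Chinese remainder theorem m ≡ 0 (mod 12). This is exactly m ≡ 0 (mod 12).

Both directions hold; the statement is true.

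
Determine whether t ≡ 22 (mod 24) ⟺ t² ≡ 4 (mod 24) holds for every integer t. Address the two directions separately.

Not equivalent: only (⇒) holds.

(⟹) Suppose t ≡ 22 (mod 24). Write t = 24j + 22. Then (24j + 22)² = 576j² + 1056j + 484 = 24(24j² + 44j + 20) + 4, so t² ≡ 4 (mod 24).

(⟸) This fails: take t = 2. Then 2² = 4 ≡ 4 (mod 24), yet 2 ≡ 2 (mod 24), not 22.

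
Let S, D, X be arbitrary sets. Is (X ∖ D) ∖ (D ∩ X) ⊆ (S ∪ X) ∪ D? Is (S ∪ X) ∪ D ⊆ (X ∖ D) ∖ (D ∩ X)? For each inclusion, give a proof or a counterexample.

Forward inclusion. Let x ∈ (X ∖ D) ∖ (D ∩ X). Then either x ∈ X and x ∉ S, D; or x ∈ S ∩ X and x ∉ D. In each case x ∈ (S ∪ X) ∪ D, so (X ∖ D) ∖ (D ∩ X) ⊆ (S ∪ X) ∪ D.

Reverse inclusion. This inclusion fails. Take S = {1}, D = ∅, X = ∅; then 1 ∈ (S ∪ X) ∪ D but 1 ∉ (X ∖ D) ∖ (D ∩ X).

Only the forward inclusion holds.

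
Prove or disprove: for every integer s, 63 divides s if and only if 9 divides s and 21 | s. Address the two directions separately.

Forward direction. If 63 ∣ s, write s = 63q. Since 63 = 7·9, s = 9·(7q), so 9 ∣ s; and since 63 = 3·21, s = 21·(3q), so 21 ∣ s.

Converse. Suppose 9 ∣ s and 21 ∣ s. Any common multiple of 9 and 21 is a multiple of their lcm; here lcm(9, 21) = 9·21/gcd(9, 21) = 189/3 = 63, so 63 ∣ s.

Both implications hold.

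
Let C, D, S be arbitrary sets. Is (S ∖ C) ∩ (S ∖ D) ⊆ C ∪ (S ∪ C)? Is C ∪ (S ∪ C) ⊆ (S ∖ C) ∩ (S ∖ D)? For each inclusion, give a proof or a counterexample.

Only the forward inclusion holds.

Forward inclusion. Let x ∈ (S ∖ C) ∩ (S ∖ D). Then x ∈ S and x ∉ C, D, from which x ∈ C ∪ (S ∪ C).

Reverse inclusion. This inclusion fails. Take C = {1}, D = ∅, S = ∅; then 1 ∈ C ∪ (S ∪ C) but 1 ∉ (S ∖ C) ∩ (S ∖ D).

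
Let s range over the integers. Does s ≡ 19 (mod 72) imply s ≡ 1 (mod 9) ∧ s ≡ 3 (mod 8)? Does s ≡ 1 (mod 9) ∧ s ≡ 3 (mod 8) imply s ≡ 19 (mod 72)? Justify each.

Converse. If s ≡ 1 (mod 9) and s ≡ 3 (mod 8), then by the Chinese remainder theorem s ≡ 19 (mod 72). This is exactly s ≡ 19 (mod 72).

Forward direction. Suppose s ≡ 19 (mod 72); write s = 72j + 19. Since 9 ∣ 72, reducing mod 9 gives s ≡ 19 ≡ 1 (mod 9); since 8 ∣ 72, reducing mod 8 gives s ≡ 19 ≡ 3 (mod 8).

Equivalent; both directions hold.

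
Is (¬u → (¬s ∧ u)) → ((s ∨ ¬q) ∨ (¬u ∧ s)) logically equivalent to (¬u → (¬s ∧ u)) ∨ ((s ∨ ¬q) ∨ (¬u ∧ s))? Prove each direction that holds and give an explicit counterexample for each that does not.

(→) This fails. Under u = F, s = F, q = T, the left side is true but the right side is false.

(←) This fails. Under u = T, s = F, q = T, the left side is false but the right side is true.

Both directions fail.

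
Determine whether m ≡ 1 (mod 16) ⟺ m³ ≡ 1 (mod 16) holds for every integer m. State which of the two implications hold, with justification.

(←) Suppose m³ ≡ 1 (mod 16). The only residue r in {0, …, 15} with r³ ≡ 1 (mod 16) is r = 1, so m ≡ 1 (mod 16).

(→) Suppose m ≡ 1 (mod 16). Write m = 16j + 1. Then (16j + 1)³ = 4096j³ + 768j² + 48j + 1 = 16(256j³ + 48j² + 3j) + 1, so m³ ≡ 1 (mod 16).

The biconditional holds.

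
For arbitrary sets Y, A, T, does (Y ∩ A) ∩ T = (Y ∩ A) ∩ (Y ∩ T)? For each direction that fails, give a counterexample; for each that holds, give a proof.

(⟹) Let x ∈ (Y ∩ A) ∩ T. Then x ∈ Y ∩ A ∩ T, from which x ∈ (Y ∩ A) ∩ (Y ∩ T).

(⟸) Let x ∈ (Y ∩ A) ∩ (Y ∩ T). Then x ∈ Y ∩ A ∩ T, from which x ∈ (Y ∩ A) ∩ T.

Both inclusions hold.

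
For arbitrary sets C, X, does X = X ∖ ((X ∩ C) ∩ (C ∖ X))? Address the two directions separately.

Both inclusions hold.

(⊆) Let x ∈ X. Then either x ∈ X and x ∉ C; or x ∈ C ∩ X. In each case x ∈ X ∖ ((X ∩ C) ∩ (C ∖ X)), so X ⊆ X ∖ ((X ∩ C) ∩ (C ∖ X)).

(⊇) Let x ∈ X ∖ ((X ∩ C) ∩ (C ∖ X)). Then either x ∈ X and x ∉ C; or x ∈ C ∩ X. In each case x ∈ X, so X ∖ ((X ∩ C) ∩ (C ∖ X)) ⊆ X.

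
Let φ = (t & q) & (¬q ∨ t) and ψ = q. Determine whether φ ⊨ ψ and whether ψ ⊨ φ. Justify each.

Converse. This fails. Under q = T, t = F, the left side is false but the right side is true.

Forward direction. Assume the antecedent. If q is true, q reduces to true regardless of the other variables. If q is false, the antecedent cannot hold. Either way q holds.

The forward direction holds; the converse fails.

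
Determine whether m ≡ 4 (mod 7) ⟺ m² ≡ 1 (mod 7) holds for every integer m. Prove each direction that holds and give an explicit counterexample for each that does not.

(→) This fails: take m = 4. Then 4 ≡ 4 (mod 7), but 4² = 16 ≡ 2 (mod 7), not 1.

(←) This fails: take m = 1. Then 1² = 1 ≡ 1 (mod 7), yet 1 ≡ 1 (mod 7), not 4.

(⇒) fails and (⇐) fails.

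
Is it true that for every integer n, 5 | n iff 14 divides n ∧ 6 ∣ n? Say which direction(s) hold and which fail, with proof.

(→) This fails: take n = 5. Certainly 5 ∣ 5, but 14 ∤ 5.

(←) This fails: take n = 42. Both 14 ∣ 42 and 6 ∣ 42, yet 42 is not a multiple of 5 (since 42 = 8·5 + 2), so 5 ∤ 42.

Neither direction holds.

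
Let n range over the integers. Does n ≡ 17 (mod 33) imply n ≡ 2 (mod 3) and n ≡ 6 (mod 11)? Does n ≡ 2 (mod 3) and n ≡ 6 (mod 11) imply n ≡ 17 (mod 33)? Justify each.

(→) Suppose n ≡ 17 (mod 33); write n = 33j + 17. Since 3 ∣ 33, reducing mod 3 gives n ≡ 17 ≡ 2 (mod 3); since 11 ∣ 33, reducing mod 11 gives n ≡ 17 ≡ 6 (mod 11).

(←) Conversely, if n ≡ 2 (mod 3) and n ≡ 6 (mod 11), then by the Chinese remainder theorem n ≡ 17 (mod 33). This is exactly n ≡ 17 (mod 33).

Both directions hold.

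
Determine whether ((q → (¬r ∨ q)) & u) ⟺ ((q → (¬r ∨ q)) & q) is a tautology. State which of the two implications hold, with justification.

Neither direction holds.

(⇒) This fails. Under r = F, q = F, u = T, the left side is true but the right side is false.

(⇐) This fails. Under r = F, q = T, u = F, the left side is false but the right side is true.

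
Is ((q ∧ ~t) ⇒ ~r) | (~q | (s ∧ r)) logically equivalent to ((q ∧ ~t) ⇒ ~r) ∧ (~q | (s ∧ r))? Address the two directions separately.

Forward direction. This fails. Under q = T, t = F, s = F, r = F, the left side is true but the right side is false.

Converse. Assume the antecedent. If q is true, the antecedent forces (q = T, t = T, s = T, r = T), and the consequent holds there. If q is false, the consequent reduces to true regardless of the other variables. Either way the consequent holds.

Only the reverse direction holds.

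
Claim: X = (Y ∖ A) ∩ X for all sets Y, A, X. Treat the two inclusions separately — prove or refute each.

(⊇) Let x ∈ (Y ∖ A) ∩ X. Then x ∈ Y ∩ X and x ∉ A, from which x ∈ X.

(⊆) This inclusion fails. Take Y = ∅, A = ∅, X = {1}; then 1 ∈ X but 1 ∉ (Y ∖ A) ∩ X.

The sets are not equal: only the reverse inclusion holds.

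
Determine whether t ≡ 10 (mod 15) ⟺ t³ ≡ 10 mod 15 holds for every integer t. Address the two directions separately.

Equivalent; both directions hold.

(⟸) Suppose t³ ≡ 10 (mod 15). The only residue r in {0, …, 14} with r³ ≡ 10 (mod 15) is r = 10, so t ≡ 10 (mod 15).

(⟹) Suppose t ≡ 10 (mod 15). Write t = 15j + 10. Then (15j + 10)³ = 3375j³ + 6750j² + 4500j + 1000 = 15(225j³ + 450j² + 300j + 66) + 10, so t³ ≡ 10 (mod 15).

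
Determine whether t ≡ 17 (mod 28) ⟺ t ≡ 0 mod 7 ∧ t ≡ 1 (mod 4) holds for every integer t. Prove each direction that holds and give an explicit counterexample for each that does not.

(⟹) This fails: t = 17 gives 17 ≡ 17 (mod 28) but 17 ≡ 3 (mod 7), so the conjunction on the right does not hold.

(⟸) This fails: t = 21 satisfies both congruences on the right (21 ≡ 0 mod 7 and 21 ≡ 1 mod 4) yet 21 ≡ 21 (mod 28), not 17.

Neither direction holds.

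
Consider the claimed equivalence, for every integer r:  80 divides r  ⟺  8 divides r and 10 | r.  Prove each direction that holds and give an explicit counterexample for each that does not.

Only the forward direction holds.

(⇒) If 80 ∣ r, write r = 80q. Since 80 = 10·8, r = 8·(10q), so 8 ∣ r; and since 80 = 8·10, r = 10·(8q), so 10 ∣ r.

(⇐) This fails: take r = 40. Both 8 ∣ 40 and 10 ∣ 40, yet 40 is not a multiple of 80 (since 40 = 0·80 + 40), so 80 ∤ 40.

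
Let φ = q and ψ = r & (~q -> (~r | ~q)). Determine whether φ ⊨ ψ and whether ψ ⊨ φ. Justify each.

Neither direction holds.

(⟹) This fails. Under r = F, q = T, the left side is true but the right side is false.

(⟸) This fails. Under r = T, q = F, the left side is false but the right side is true.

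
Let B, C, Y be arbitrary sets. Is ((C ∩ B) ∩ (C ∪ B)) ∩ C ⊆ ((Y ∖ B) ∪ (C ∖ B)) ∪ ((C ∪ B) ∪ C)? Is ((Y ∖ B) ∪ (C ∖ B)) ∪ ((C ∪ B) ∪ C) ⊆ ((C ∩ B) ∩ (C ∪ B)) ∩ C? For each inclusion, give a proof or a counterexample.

Only the forward inclusion holds.

Forward inclusion. Let x ∈ ((C ∩ B) ∩ (C ∪ B)) ∩ C. Then either x ∈ B ∩ C and x ∉ Y; or x ∈ B ∩ C ∩ Y. In each case x ∈ ((Y ∖ B) ∪ (C ∖ B)) ∪ ((C ∪ B) ∪ C), so ((C ∩ B) ∩ (C ∪ B)) ∩ C ⊆ ((Y ∖ B) ∪ (C ∖ B)) ∪ ((C ∪ B) ∪ C).

Reverse inclusion. This inclusion fails. Take B = {1}, C = ∅, Y = ∅; then 1 ∈ ((Y ∖ B) ∪ (C ∖ B)) ∪ ((C ∪ B) ∪ C) but 1 ∉ ((C ∩ B) ∩ (C ∪ B)) ∩ C.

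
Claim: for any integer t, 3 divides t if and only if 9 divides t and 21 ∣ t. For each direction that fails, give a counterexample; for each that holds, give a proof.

(⇒) fails; (⇐) holds.

(←) Suppose 9 ∣ t and 21 ∣ t. Any common multiple of 9 and 21 is a multiple of their lcm; here lcm(9, 21) = 9·21/gcd(9, 21) = 189/3 = 63, so 63 ∣ t. Since 3 ∣ 63, it follows that 3 ∣ t.

(→) This fails: take t = 3. Certainly 3 ∣ 3, but 9 ∤ 3.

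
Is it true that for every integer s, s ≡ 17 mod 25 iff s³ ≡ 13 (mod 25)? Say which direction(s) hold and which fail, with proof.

(⇒) Suppose s ≡ 17 mod 25. Write s = 25j + 17. Then (25j + 17)³ = 15625j³ + 31875j² + 21675j + 4913 = 25(625j³ + 1275j² + 867j + 196) + 13, so s³ ≡ 13 (mod 25).

(⇐) Conversely, suppose s³ ≡ 13 (mod 25). The only residue r in {0, …, 24} with r³ ≡ 13 (mod 25) is r = 17, so s ≡ 17 (mod 25).

Both directions hold.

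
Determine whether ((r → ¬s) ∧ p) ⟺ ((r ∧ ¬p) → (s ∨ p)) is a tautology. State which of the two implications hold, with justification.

The forward direction holds; the converse fails.

(→) Assume the antecedent. If s is true, (r ∧ ¬p) → (s ∨ p) reduces to true regardless of the other variables. If s is false, the antecedent forces (s = F, r = F, p = T) or (s = F, r = T, p = T), and (r ∧ ¬p) → (s ∨ p) holds there. Either way (r ∧ ¬p) → (s ∨ p) holds.

(←) This fails. Under s = F, r = F, p = F, the left side is false but the right side is true.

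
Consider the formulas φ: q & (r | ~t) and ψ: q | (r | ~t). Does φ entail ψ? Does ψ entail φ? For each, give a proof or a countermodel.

Only the forward implication holds.

Converse. This fails. Under q = F, t = F, r = F, the left side is false but the right side is true.

Forward direction. Assume the antecedent. If q is true, q | (r | ~t) reduces to true regardless of the other variables. If q is false, the antecedent cannot hold. Either way q | (r | ~t) holds.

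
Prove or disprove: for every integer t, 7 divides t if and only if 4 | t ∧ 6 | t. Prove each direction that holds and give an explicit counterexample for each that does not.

Neither direction holds.

(⇒) This fails: take t = 7. Certainly 7 ∣ 7, but 4 ∤ 7.

(⇐) This fails: take t = 12. Both 4 ∣ 12 and 6 ∣ 12, yet 12 is not a multiple of 7 (since 12 = 1·7 + 5), so 7 ∤ 12.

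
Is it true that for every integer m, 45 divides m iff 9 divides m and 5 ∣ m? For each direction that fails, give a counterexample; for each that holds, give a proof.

[⇒] If 45 ∣ m, write m = 45q. Since 45 = 5·9, m = 9·(5q), so 9 ∣ m; and since 45 = 9·5, m = 5·(9q), so 5 ∣ m.

[⇐] Suppose 9 ∣ m and 5 ∣ m. Any common multiple of 9 and 5 is a multiple of their lcm; here gcd(9, 5) = 1, so lcm(9, 5) = 9·5 = 45, so 45 ∣ m.

The biconditional holds.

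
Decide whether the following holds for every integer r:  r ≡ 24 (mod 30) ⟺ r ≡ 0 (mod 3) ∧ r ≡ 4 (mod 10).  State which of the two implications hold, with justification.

The biconditional holds.

(⇒) Suppose r ≡ 24 (mod 30); write r = 30j + 24. Since 3 ∣ 30, reducing mod 3 gives r ≡ 24 ≡ 0 (mod 3); since 10 ∣ 30, reducing mod 10 gives r ≡ 24 ≡ 4 (mod 10).

(⇐) Conversely, if r ≡ 0 (mod 3) and r ≡ 4 (mod 10), then by the Chinese remainder theorem r ≡ 24 (mod 30). This is exactly r ≡ 24 (mod 30).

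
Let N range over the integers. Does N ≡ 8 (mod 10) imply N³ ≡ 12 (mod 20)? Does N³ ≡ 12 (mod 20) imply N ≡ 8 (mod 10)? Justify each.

(⇐) The residues r modulo 20 with r³ ≡ 12 (mod 20) are exactly {8, 18}, and each is ≡ 8 (mod 10).

(⇒) Suppose N ≡ 8 (mod 10). Working modulo 20, N ∈ {8, 18}; for each such r, r³ ≡ 12 (mod 20).

Both implications hold.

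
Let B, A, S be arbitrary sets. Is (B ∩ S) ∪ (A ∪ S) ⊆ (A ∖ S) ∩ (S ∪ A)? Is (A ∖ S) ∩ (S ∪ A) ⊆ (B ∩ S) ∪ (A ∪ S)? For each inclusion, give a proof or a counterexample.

(⊆) This inclusion fails. Take B = ∅, A = ∅, S = {1}; then 1 ∈ (B ∩ S) ∪ (A ∪ S) but 1 ∉ (A ∖ S) ∩ (S ∪ A).

(⊇) Let x ∈ (A ∖ S) ∩ (S ∪ A). Then either x ∈ A and x ∉ B, S; or x ∈ B ∩ A and x ∉ S. In each case x ∈ (B ∩ S) ∪ (A ∪ S), so (A ∖ S) ∩ (S ∪ A) ⊆ (B ∩ S) ∪ (A ∪ S).

Only the reverse inclusion holds.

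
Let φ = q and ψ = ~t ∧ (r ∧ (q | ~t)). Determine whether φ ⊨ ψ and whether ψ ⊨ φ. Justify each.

Neither implication holds.

Forward direction. This fails. Under r = F, t = F, q = T, the left side is true but the right side is false.

Converse. This fails. Under r = T, t = F, q = F, the left side is false but the right side is true.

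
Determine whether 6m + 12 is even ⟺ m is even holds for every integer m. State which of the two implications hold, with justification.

(→) This fails: take m = 5. Then 6m + 12 = 42, which is even, yet m = 5 is odd, not even.

(←) Suppose m is even. Since 6 is even, 6m is even for every m, so 6m + 12 has the same parity as 12, which is even. Hence 6m + 12 is even.

Not equivalent: only (⇐) holds.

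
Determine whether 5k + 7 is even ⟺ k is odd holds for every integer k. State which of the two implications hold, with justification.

(←) Suppose k is odd; write k = 2j + 1. Then 5k + 7 = 5·(2j + 1) + 7 = 2·5j + 12, which is even.

(→) Suppose 5k + 7 is even. Since 5 is odd, 5k and k have the same parity, so 5k + 7 ≡ k + 7 (mod 2). As 7 is odd, 5k + 7 is even exactly when k is odd. Thus k is odd.

Both directions hold.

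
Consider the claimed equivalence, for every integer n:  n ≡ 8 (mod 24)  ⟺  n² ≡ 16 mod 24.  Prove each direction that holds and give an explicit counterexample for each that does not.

(⇒) holds; (⇐) fails.

Forward direction. Suppose n ≡ 8 (mod 24). Write n = 24j + 8. Then (24j + 8)² = 576j² + 384j + 64 = 24(24j² + 16j + 2) + 16, so n² ≡ 16 (mod 24).

Converse. This fails: take n = 4. Then 4² = 16 ≡ 16 (mod 24), yet 4 ≡ 4 (mod 24), not 8.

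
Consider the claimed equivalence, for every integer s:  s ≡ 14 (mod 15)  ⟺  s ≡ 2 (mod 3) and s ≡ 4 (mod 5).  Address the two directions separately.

(⟹) Suppose s ≡ 14 (mod 15); write s = 15j + 14. Since 3 ∣ 15, reducing mod 3 gives s ≡ 14 ≡ 2 (mod 3); since 5 ∣ 15, reducing mod 5 gives s ≡ 14 ≡ 4 (mod 5).

(⟸) Conversely, if s ≡ 2 (mod 3) and s ≡ 4 (mod 5), then by the Chinese remainder theorem s ≡ 14 (mod 15). This is exactly s ≡ 14 (mod 15).

Both implications hold.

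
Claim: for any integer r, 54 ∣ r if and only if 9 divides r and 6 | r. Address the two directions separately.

(⇒) holds; (⇐) fails.

[⇒] If 54 ∣ r, write r = 54q. Since 54 = 6·9, r = 9·(6q), so 9 ∣ r; and since 54 = 9·6, r = 6·(9q), so 6 ∣ r.

[⇐] This fails: take r = 18. Both 9 ∣ 18 and 6 ∣ 18, yet 18 is not a multiple of 54 (since 18 = 0·54 + 18), so 54 ∤ 18.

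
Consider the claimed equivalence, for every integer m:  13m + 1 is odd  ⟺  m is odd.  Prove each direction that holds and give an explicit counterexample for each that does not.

(⇒) This fails: m = 6 gives 13m + 1 = 79, which is odd, but 6 is even, not odd.

(⇐) This also fails: m = 3 is odd, but 13m + 1 = 40 is even, not odd.

Neither implication holds.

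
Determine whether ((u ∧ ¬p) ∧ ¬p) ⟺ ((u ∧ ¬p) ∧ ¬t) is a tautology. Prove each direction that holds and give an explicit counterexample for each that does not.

(⇒) fails; (⇐) holds.

(←) Assume the antecedent. If t is true, the antecedent cannot hold. If t is false, the antecedent forces (t = F, p = F, u = T), and (u ∧ ¬p) ∧ ¬p holds there. Either way (u ∧ ¬p) ∧ ¬p holds.

(→) This fails. Under t = T, p = F, u = T, the left side is true but the right side is false.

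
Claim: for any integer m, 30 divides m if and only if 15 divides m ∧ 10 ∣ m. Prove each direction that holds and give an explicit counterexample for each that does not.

The biconditional holds.

[⇐] Suppose 15 ∣ m and 10 ∣ m. Any common multiple of 15 and 10 is a multiple of their lcm; here lcm(15, 10) = 15·10/gcd(15, 10) = 150/5 = 30, so 30 ∣ m.

[⇒] If 30 ∣ m, write m = 30q. Since 30 = 2·15, m = 15·(2q), so 15 ∣ m; and since 30 = 3·10, m = 10·(3q), so 10 ∣ m.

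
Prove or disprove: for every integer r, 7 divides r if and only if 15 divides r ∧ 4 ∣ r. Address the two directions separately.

(⇒) fails and (⇐) fails.

Forward direction. This fails: take r = 7. Certainly 7 ∣ 7, but 15 ∤ 7.

Converse. This fails: take r = 60. Both 15 ∣ 60 and 4 ∣ 60, yet 60 is not a multiple of 7 (since 60 = 8·7 + 4), so 7 ∤ 60.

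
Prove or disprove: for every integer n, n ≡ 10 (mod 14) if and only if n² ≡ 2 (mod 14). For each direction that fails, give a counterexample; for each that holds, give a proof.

Only the forward direction holds.

(⟸) This fails: take n = 4. Then 4² = 16 ≡ 2 (mod 14), yet 4 ≡ 4 (mod 14), not 10.

(⟹) Suppose n ≡ 10 (mod 14). Write n = 14j + 10. Then (14j + 10)² = 196j² + 280j + 100 = 14(14j² + 20j + 7) + 2, so n² ≡ 2 (mod 14).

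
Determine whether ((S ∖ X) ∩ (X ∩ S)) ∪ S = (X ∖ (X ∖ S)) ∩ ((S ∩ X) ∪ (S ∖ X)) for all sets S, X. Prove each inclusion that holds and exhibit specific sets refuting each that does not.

Only the reverse inclusion holds.

Reverse inclusion. Let x ∈ (X ∖ (X ∖ S)) ∩ ((S ∩ X) ∪ (S ∖ X)). Then x ∈ S ∩ X, from which x ∈ ((S ∖ X) ∩ (X ∩ S)) ∪ S.

Forward inclusion. This inclusion fails. Take S = {1}, X = ∅; then 1 ∈ ((S ∖ X) ∩ (X ∩ S)) ∪ S but 1 ∉ (X ∖ (X ∖ S)) ∩ ((S ∩ X) ∪ (S ∖ X)).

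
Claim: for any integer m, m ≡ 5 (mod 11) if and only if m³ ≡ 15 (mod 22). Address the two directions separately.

(⇐) The residues r modulo 22 with r³ ≡ 15 (mod 22) are exactly {5}, and each is ≡ 5 (mod 11).

(⇒) This fails: take m = 16. Then 16 ≡ 5 (mod 11), but 16³ = 4096 ≡ 4 (mod 22), not 15.

Only the converse holds.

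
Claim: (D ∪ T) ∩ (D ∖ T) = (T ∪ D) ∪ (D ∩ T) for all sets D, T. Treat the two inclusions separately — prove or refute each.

Only the forward inclusion holds.

(⟸) This inclusion fails. Take D = ∅, T = {1}; then 1 ∈ (T ∪ D) ∪ (D ∩ T) but 1 ∉ (D ∪ T) ∩ (D ∖ T).

(⟹) Let x ∈ (D ∪ T) ∩ (D ∖ T). Then x ∈ D and x ∉ T, from which x ∈ (T ∪ D) ∪ (D ∩ T).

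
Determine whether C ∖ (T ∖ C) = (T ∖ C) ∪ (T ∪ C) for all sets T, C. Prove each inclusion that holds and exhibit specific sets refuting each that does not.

Only the forward inclusion holds.

Forward inclusion. Let x ∈ C ∖ (T ∖ C). Then either x ∈ C and x ∉ T; or x ∈ T ∩ C. In each case x ∈ (T ∖ C) ∪ (T ∪ C), so C ∖ (T ∖ C) ⊆ (T ∖ C) ∪ (T ∪ C).

Reverse inclusion. This inclusion fails. Take T = {1}, C = ∅; then 1 ∈ (T ∖ C) ∪ (T ∪ C) but 1 ∉ C ∖ (T ∖ C).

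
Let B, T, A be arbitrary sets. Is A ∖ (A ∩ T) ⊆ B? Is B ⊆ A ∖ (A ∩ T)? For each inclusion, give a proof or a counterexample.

Forward inclusion. This inclusion fails. Take B = ∅, T = ∅, A = {1}; then 1 ∈ A ∖ (A ∩ T) but 1 ∉ B.

Reverse inclusion. This inclusion fails. Take B = {1}, T = ∅, A = ∅; then 1 ∈ B but 1 ∉ A ∖ (A ∩ T).

(⊆) fails and (⊇) fails.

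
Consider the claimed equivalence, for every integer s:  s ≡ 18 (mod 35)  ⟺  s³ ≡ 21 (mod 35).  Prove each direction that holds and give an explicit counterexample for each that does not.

Both directions fail.

(→) This fails: take s = 18. Then 18 ≡ 18 (mod 35), but 18³ = 5832 ≡ 22 (mod 35), not 21.

(←) This fails: take s = 21. Then 21³ = 9261 ≡ 21 (mod 35), yet 21 ≡ 21 (mod 35), not 18.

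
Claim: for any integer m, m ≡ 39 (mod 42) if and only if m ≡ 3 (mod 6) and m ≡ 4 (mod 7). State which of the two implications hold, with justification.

The biconditional holds.

(⇐) If m ≡ 3 (mod 6) and m ≡ 4 (mod 7), then by the Chinese remainder theorem m ≡ 39 (mod 42). This is exactly m ≡ 39 (mod 42).

(⇒) Suppose m ≡ 39 (mod 42); write m = 42j + 39. Since 6 ∣ 42, reducing mod 6 gives m ≡ 39 ≡ 3 (mod 6); since 7 ∣ 42, reducing mod 7 gives m ≡ 39 ≡ 4 (mod 7).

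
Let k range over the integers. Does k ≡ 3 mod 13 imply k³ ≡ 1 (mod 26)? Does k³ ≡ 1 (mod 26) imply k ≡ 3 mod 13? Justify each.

(⇒) fails and (⇐) fails.

(⇒) This fails: take k = 16. Then 16 ≡ 3 (mod 13), but 16³ = 4096 ≡ 14 (mod 26), not 1.

(⇐) This fails: take k = 1. Then 1³ = 1 ≡ 1 (mod 26), yet 1 ≡ 1 (mod 13), not 3.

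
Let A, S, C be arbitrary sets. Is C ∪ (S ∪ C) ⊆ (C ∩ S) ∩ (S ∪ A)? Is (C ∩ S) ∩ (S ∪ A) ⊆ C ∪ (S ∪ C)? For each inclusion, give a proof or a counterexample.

(⊆) This inclusion fails. Take A = ∅, S = {1}, C = ∅; then 1 ∈ C ∪ (S ∪ C) but 1 ∉ (C ∩ S) ∩ (S ∪ A).

(⊇) Let x ∈ (C ∩ S) ∩ (S ∪ A). Then either x ∈ S ∩ C and x ∉ A; or x ∈ A ∩ S ∩ C. In each case x ∈ C ∪ (S ∪ C), so (C ∩ S) ∩ (S ∪ A) ⊆ C ∪ (S ∪ C).

Only the reverse inclusion holds.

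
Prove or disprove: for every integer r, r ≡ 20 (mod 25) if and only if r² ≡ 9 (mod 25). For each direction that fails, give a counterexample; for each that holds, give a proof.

(⇒) fails and (⇐) fails.

(⟹) This fails: take r = 20. Then 20 ≡ 20 (mod 25), but 20² = 400 ≡ 0 (mod 25), not 9.

(⟸) This fails: take r = 3. Then 3² = 9 ≡ 9 (mod 25), yet 3 ≡ 3 (mod 25), not 20.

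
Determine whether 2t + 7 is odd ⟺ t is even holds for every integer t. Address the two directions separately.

[⇒] This fails: take t = 7. Then 2t + 7 = 21, which is odd, yet t = 7 is odd, not even.

[⇐] Suppose t is even. Since 2 is even, 2t is even for every t, so 2t + 7 has the same parity as 7, which is odd. Hence 2t + 7 is odd.

Not equivalent: only (⇐) holds.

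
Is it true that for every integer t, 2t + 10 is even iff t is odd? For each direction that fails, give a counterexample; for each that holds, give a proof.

(⇒) fails; (⇐) holds.

Forward direction. This fails: take t = 4. Then 2t + 10 = 18, which is even, yet t = 4 is even, not odd.

Converse. Suppose t is odd. Since 2 is even, 2t is even for every t, so 2t + 10 has the same parity as 10, which is even. Hence 2t + 10 is even.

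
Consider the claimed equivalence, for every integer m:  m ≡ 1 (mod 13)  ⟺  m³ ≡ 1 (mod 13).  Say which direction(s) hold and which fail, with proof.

Not equivalent: only (⇒) holds.

(→) Suppose m ≡ 1 (mod 13). Write m = 13j + 1. Then (13j + 1)³ = 2197j³ + 507j² + 39j + 1 = 13(169j³ + 39j² + 3j) + 1, so m³ ≡ 1 (mod 13).

(←) This fails: take m = 3. Then 3³ = 27 ≡ 1 (mod 13), yet 3 ≡ 3 (mod 13), not 1.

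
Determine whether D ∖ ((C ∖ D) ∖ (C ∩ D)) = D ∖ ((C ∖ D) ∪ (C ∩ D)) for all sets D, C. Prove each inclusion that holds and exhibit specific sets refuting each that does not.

The sets are not equal: only the reverse inclusion holds.

Reverse inclusion. Let x ∈ D ∖ ((C ∖ D) ∪ (C ∩ D)). Then x ∈ D and x ∉ C, from which x ∈ D ∖ ((C ∖ D) ∖ (C ∩ D)).

Forward inclusion. This inclusion fails. Take D = {1}, C = {1}; then 1 ∈ D ∖ ((C ∖ D) ∖ (C ∩ D)) but 1 ∉ D ∖ ((C ∖ D) ∪ (C ∩ D)).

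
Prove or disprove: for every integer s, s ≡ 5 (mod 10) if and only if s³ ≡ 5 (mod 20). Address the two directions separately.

(⇒) This fails: take s = 15. Then 15 ≡ 5 (mod 10), but 15³ = 3375 ≡ 15 (mod 20), not 5.

(⇐) Conversely, the residues r modulo 20 with r³ ≡ 5 (mod 20) are exactly {5}, and each is ≡ 5 (mod 10).

Only the reverse direction holds.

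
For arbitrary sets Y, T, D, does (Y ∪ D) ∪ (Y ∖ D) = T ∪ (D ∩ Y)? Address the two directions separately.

Both inclusions fail.

(⊆) This inclusion fails. Take Y = {1}, T = ∅, D = ∅; then 1 ∈ (Y ∪ D) ∪ (Y ∖ D) but 1 ∉ T ∪ (D ∩ Y).

(⊇) This inclusion fails. Take Y = ∅, T = {1}, D = ∅; then 1 ∈ T ∪ (D ∩ Y) but 1 ∉ (Y ∪ D) ∪ (Y ∖ D).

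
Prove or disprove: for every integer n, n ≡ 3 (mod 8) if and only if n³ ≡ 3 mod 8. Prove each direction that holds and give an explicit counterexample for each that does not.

Both directions hold.

[⇒] Suppose n ≡ 3 (mod 8). Write n = 8j + 3. Then (8j + 3)³ = 512j³ + 576j² + 216j + 27 = 8(64j³ + 72j² + 27j + 3) + 3, so n³ ≡ 3 (mod 8).

[⇐] Conversely, suppose n³ ≡ 3 (mod 8). The only residue r in {0, …, 7} with r³ ≡ 3 (mod 8) is r = 3, so n ≡ 3 (mod 8).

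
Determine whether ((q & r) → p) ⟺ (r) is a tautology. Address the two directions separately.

Both directions fail.

[⇒] This fails. Under r = F, q = F, p = F, the left side is true but the right side is false.

[⇐] This fails. Under r = T, q = T, p = F, the left side is false but the right side is true.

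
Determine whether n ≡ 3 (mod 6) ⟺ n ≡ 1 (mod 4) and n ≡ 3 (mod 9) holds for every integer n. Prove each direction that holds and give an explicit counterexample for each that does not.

(⟹) This fails: n = 33 gives 33 ≡ 3 (mod 6) but 33 ≡ 6 (mod 9), so the conjunction on the right does not hold.

(⟸) Conversely, if n ≡ 1 (mod 4) and n ≡ 3 (mod 9), then by the Chinese remainder theorem n ≡ 21 (mod 36). Since 21 ≡ 3 (mod 6) and 6 ∣ 36, we get n ≡ 3 (mod 6).

Not equivalent: only (⇐) holds.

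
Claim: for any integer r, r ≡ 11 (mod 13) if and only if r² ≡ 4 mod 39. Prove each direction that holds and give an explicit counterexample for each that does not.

Neither implication holds.

[⇒] This fails: take r = 24. Then 24 ≡ 11 (mod 13), but 24² = 576 ≡ 30 (mod 39), not 4.

[⇐] This fails: take r = 2. Then 2² = 4 ≡ 4 (mod 39), yet 2 ≡ 2 (mod 13), not 11.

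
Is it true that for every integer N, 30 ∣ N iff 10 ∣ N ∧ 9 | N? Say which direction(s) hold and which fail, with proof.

Not equivalent: only (⇐) holds.

[⇒] This fails: take N = 30. Certainly 30 ∣ 30, but 9 ∤ 30.

[⇐] Suppose 10 ∣ N and 9 ∣ N. Any common multiple of 10 and 9 is a multiple of their lcm; here gcd(10, 9) = 1, so lcm(10, 9) = 10·9 = 90, so 90 ∣ N. Since 30 ∣ 90, it follows that 30 ∣ N.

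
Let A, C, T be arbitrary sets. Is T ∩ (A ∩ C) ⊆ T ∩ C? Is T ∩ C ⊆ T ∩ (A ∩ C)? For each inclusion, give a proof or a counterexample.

Reverse inclusion. This inclusion fails. Take A = ∅, C = {1}, T = {1}; then 1 ∈ T ∩ C but 1 ∉ T ∩ (A ∩ C).

Forward inclusion. Let x ∈ T ∩ (A ∩ C). Then x ∈ A ∩ C ∩ T, from which x ∈ T ∩ C.

The sets are not equal: only the forward inclusion holds.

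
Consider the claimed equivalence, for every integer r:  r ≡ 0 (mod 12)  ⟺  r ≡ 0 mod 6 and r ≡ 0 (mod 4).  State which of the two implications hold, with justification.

(⇒) Suppose r ≡ 0 (mod 12); write r = 12j + 0. Since 6 ∣ 12, reducing mod 6 gives r ≡ 0 (mod 6); since 4 ∣ 12, reducing mod 4 gives r ≡ 0 (mod 4).

(⇐) Conversely, if r ≡ 0 (mod 6) and r ≡ 0 (mod 4), then by the Chinese remainder theorem r ≡ 0 (mod 12). This is exactly r ≡ 0 (mod 12).

Both directions hold.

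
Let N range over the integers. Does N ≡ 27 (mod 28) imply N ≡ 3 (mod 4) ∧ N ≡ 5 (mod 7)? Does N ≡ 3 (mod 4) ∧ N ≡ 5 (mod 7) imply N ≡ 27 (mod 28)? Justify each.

(→) This fails: N = 27 gives 27 ≡ 27 (mod 28) but 27 ≡ 6 (mod 7), so the conjunction on the right does not hold.

(←) This fails: N = 19 satisfies both congruences on the right (19 ≡ 3 mod 4 and 19 ≡ 5 mod 7) yet 19 ≡ 19 (mod 28), not 27.

Neither direction holds.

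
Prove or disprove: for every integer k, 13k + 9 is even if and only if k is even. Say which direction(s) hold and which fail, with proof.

Forward direction. This fails: k = 5 gives 13k + 9 = 74, which is even, but 5 is odd, not even.

Converse. This also fails: k = 0 is even, but 13k + 9 = 9 is odd, not even.

Neither direction holds.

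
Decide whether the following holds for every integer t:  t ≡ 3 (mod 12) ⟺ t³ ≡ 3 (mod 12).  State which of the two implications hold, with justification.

Both directions hold; the statement is true.

(⟹) Suppose t ≡ 3 (mod 12). Write t = 12j + 3. Then (12j + 3)³ = 1728j³ + 1296j² + 324j + 27 = 12(144j³ + 108j² + 27j + 2) + 3, so t³ ≡ 3 (mod 12).

(⟸) Conversely, suppose t³ ≡ 3 (mod 12). The only residue r in {0, …, 11} with r³ ≡ 3 (mod 12) is r = 3, so t ≡ 3 (mod 12).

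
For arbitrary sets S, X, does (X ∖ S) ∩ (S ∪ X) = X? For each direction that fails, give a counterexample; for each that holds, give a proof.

Only the forward inclusion holds.

(⊆) Let x ∈ (X ∖ S) ∩ (S ∪ X). Then x ∈ X and x ∉ S, from which x ∈ X.

(⊇) This inclusion fails. Take S = {1}, X = {1}; then 1 ∈ X but 1 ∉ (X ∖ S) ∩ (S ∪ X).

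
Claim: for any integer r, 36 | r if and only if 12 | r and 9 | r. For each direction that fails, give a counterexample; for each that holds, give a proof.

Both directions hold; the statement is true.

(⟹) If 36 ∣ r, write r = 36q. Since 36 = 3·12, r = 12·(3q), so 12 ∣ r; and since 36 = 4·9, r = 9·(4q), so 9 ∣ r.

(⟸) Suppose 12 ∣ r and 9 ∣ r. Any common multiple of 12 and 9 is a multiple of their lcm; here lcm(12, 9) = 12·9/gcd(12, 9) = 108/3 = 36, so 36 ∣ r.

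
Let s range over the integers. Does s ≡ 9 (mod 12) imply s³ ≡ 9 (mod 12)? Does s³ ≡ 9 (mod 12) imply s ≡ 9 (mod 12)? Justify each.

[⇒] Suppose s ≡ 9 (mod 12). Write s = 12j + 9. Then (12j + 9)³ = 1728j³ + 3888j² + 2916j + 729 = 12(144j³ + 324j² + 243j + 60) + 9, so s³ ≡ 9 (mod 12).

[⇐] Conversely, suppose s³ ≡ 9 (mod 12). The only residue r in {0, …, 11} with r³ ≡ 9 (mod 12) is r = 9, so s ≡ 9 (mod 12).

Both directions hold; the statement is true.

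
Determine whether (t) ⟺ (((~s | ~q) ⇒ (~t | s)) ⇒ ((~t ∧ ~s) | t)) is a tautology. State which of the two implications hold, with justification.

(⟹) Assume the antecedent. If t is true, the consequent reduces to true regardless of the other variables. If t is false, the antecedent cannot hold. Either way the consequent holds.

(⟸) This fails. Under t = F, s = F, q = F, the left side is false but the right side is true.

Only the forward implication holds.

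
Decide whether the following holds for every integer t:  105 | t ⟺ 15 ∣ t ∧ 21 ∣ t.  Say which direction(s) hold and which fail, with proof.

[⇐] Suppose 15 ∣ t and 21 ∣ t. Any common multiple of 15 and 21 is a multiple of their lcm; here lcm(15, 21) = 15·21/gcd(15, 21) = 315/3 = 105, so 105 ∣ t.

[⇒] If 105 ∣ t, write t = 105q. Since 105 = 7·15, t = 15·(7q), so 15 ∣ t; and since 105 = 5·21, t = 21·(5q), so 21 ∣ t.

The biconditional holds.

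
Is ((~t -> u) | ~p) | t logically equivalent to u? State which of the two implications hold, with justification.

The forward direction fails; the converse holds.

(⇒) This fails. Under u = F, t = F, p = F, the left side is true but the right side is false.

(⇐) Assume the antecedent. If u is true, ((~t -> u) | ~p) | t reduces to true regardless of the other variables. If u is false, the antecedent cannot hold. Either way ((~t -> u) | ~p) | t holds.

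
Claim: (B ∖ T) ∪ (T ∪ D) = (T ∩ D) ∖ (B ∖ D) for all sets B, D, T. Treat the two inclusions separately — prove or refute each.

Forward inclusion. This inclusion fails. Take B = {1}, D = ∅, T = ∅; then 1 ∈ (B ∖ T) ∪ (T ∪ D) but 1 ∉ (T ∩ D) ∖ (B ∖ D).

Reverse inclusion. Let x ∈ (T ∩ D) ∖ (B ∖ D). Then either x ∈ D ∩ T and x ∉ B; or x ∈ B ∩ D ∩ T. In each case x ∈ (B ∖ T) ∪ (T ∪ D), so (T ∩ D) ∖ (B ∖ D) ⊆ (B ∖ T) ∪ (T ∪ D).

(⊆) fails; (⊇) holds.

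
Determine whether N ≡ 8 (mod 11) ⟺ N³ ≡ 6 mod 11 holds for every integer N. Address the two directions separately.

[⇒] Suppose N ≡ 8 (mod 11). Write N = 11j + 8. Then (11j + 8)³ = 1331j³ + 2904j² + 2112j + 512 = 11(121j³ + 264j² + 192j + 46) + 6, so N³ ≡ 6 (mod 11).

[⇐] Conversely, suppose N³ ≡ 6 (mod 11). The only residue r in {0, …, 10} with r³ ≡ 6 (mod 11) is r = 8, so N ≡ 8 (mod 11).

Both implications hold.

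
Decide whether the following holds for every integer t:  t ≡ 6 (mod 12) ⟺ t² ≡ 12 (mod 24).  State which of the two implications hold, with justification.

Converse. The residues r modulo 24 with r² ≡ 12 (mod 24) are exactly {6, 18}, and each is ≡ 6 (mod 12).

Forward direction. Suppose t ≡ 6 (mod 12). Working modulo 24, t ∈ {6, 18}; for each such r, r² ≡ 12 (mod 24).

Both implications hold.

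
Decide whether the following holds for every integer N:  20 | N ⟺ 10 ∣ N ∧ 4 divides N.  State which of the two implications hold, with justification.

The biconditional holds.

Forward direction. If 20 ∣ N, write N = 20q. Since 20 = 2·10, N = 10·(2q), so 10 ∣ N; and since 20 = 5·4, N = 4·(5q), so 4 ∣ N.

Converse. Suppose 10 ∣ N and 4 ∣ N. Any common multiple of 10 and 4 is a multiple of their lcm; here lcm(10, 4) = 10·4/gcd(10, 4) = 40/2 = 20, so 20 ∣ N.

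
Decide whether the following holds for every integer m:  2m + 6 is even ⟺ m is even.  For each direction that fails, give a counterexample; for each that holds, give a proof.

Only the reverse direction holds.

(⟸) Suppose m is even. Since 2 is even, 2m is even for every m, so 2m + 6 has the same parity as 6, which is even. Hence 2m + 6 is even.

(⟹) This fails: take m = 3. Then 2m + 6 = 12, which is even, yet m = 3 is odd, not even.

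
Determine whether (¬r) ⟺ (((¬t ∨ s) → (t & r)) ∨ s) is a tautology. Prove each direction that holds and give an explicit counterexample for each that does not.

Forward direction. This fails. Under t = F, s = F, r = F, the left side is true but the right side is false.

Converse. This fails. Under t = T, s = F, r = T, the left side is false but the right side is true.

Neither implication holds.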